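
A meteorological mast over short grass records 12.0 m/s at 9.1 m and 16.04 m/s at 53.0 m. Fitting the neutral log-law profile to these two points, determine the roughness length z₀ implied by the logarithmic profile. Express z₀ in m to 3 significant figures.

z₀ ≈ 0.0485 m

Log law: V(z) ∝ ln(z/z₀). With r = V₁/V₂ = 12.0/16.04 = 0.74813,
r · ln(z₂/z₀) = ln(z₁/z₀) ⇒ ln z₀ = (ln z₁ − r·ln z₂)/(1 − r)
ln z₀ = (2.20827 − 0.74813×3.97029) / 0.25187 = -3.0254
z₀ = exp(-3.0254) = 0.04854 m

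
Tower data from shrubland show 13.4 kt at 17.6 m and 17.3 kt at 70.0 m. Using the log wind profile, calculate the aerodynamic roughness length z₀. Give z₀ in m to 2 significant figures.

Log law: V(z) ∝ ln(z/z₀). With r = V₁/V₂ = 13.4/17.3 = 0.77457,
r · ln(z₂/z₀) = ln(z₁/z₀) ⇒ ln z₀ = (ln z₁ − r·ln z₂)/(1 − r)
ln z₀ = (2.86790 − 0.77457×4.24850) / 0.22543 = -1.8757
z₀ = exp(-1.8757) = 0.1532 m

z₀ ≈ 0.15 m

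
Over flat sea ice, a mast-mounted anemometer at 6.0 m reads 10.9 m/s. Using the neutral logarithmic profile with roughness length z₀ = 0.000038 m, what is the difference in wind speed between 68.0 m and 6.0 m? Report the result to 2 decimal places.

2.21 m/s

Log law: V₂ = V₁ · ln(z₂/z₀)/ln(z₁/z₀) = 10.9 × 14.3974/11.9697 = 13.1108 m/s
ΔV = 13.1108 − 10.9 = 2.2108 m/s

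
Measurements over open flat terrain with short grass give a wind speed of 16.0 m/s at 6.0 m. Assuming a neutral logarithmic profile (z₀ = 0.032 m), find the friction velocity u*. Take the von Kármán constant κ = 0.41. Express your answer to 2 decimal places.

Log law: V(z) = (u*/κ) · ln(z/z₀) ⇒ u* = κ · V / ln(z/z₀)
u* = 0.41 × 16.0 / ln(6.0/0.032) = 0.41 × 16.0 / 5.2338
   = 6.5600 / 5.2338 = 1.2534 m/s

u* ≈ 1.25 m/s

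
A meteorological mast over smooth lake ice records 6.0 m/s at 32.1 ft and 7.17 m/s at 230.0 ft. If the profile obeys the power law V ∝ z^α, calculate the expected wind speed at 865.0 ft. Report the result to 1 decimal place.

8.1 m/s

First find α: α = ln(V₂/V₁)/ln(z₂/z₁) = ln(7.17/6.0)/ln(230.0/32.1) = 0.17815/1.96922 = 0.0905
Extrapolate from 230.0 ft to 865.0 ft: V₃ = 7.17 × (865.0/230.0)^0.0905 = 7.17 × 1.1273 = 8.0828 m/s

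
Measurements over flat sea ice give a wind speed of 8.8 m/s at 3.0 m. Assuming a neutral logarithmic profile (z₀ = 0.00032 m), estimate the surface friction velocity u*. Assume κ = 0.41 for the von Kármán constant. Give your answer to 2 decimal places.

u* ≈ 0.39 m/s

Log law: V(z) = (u*/κ) · ln(z/z₀) ⇒ u* = κ · V / ln(z/z₀)
u* = 0.41 × 8.8 / ln(3.0/0.00032) = 0.41 × 8.8 / 9.1458
   = 3.6080 / 9.1458 = 0.3945 m/s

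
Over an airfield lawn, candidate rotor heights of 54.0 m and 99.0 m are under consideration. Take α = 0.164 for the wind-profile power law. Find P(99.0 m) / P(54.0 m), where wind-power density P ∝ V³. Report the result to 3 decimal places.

Speed ratio: V_B/V_A = (z_B/z_A)^α = (99.0/54.0)^0.164 = (1.8333)^0.164 = 1.10451
Power-density ratio: P_B/P_A = (V_B/V_A)³ = (1.10451)³ = 1.34746

1.347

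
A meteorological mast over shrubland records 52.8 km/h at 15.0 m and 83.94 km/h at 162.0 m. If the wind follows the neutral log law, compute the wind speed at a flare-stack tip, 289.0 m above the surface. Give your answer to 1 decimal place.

Log law: V ∝ ln(z/z₀). From the pair, with r = V₁/V₂ = 0.62902,
ln z₀ = (ln z₁ − r·ln z₂)/(1 − r) = (2.7081 − 0.62902×5.0876)/0.37098 = -1.3266 → z₀ = 0.2654 m
V₃ = V₁ · ln(z₃/z₀)/ln(z₁/z₀) = 52.8 × 6.9931/4.0347 = 91.5149 km/h

91.5 km/h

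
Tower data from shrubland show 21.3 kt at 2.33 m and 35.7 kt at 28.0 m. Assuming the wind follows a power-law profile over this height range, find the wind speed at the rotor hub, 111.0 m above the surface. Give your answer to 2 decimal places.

First find α: α = ln(V₂/V₁)/ln(z₂/z₁) = ln(35.7/21.3)/ln(28.0/2.33) = 0.51644/2.48634 = 0.2077
Extrapolate from 28.0 m to 111.0 m: V₃ = 35.7 × (111.0/28.0)^0.2077 = 35.7 × 1.3312 = 47.5242 kt

47.52 kt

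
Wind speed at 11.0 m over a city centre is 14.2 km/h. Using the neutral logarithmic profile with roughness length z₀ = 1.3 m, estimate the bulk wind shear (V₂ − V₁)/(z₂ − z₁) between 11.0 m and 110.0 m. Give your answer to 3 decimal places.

Log law: V₂ = V₁ · ln(z₂/z₀)/ln(z₁/z₀) = 14.2 × 4.4381/2.1355 = 29.5108 km/h
ΔV/Δz = (29.5108 − 14.2)/(110.0 − 11.0) = 15.3108/99.0000 = 0.15465 km/h/m

0.155 km/h/m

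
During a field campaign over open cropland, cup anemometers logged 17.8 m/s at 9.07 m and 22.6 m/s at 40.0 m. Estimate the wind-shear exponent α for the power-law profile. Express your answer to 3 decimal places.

α ≈ 0.161

Power law: V₂/V₁ = (z₂/z₁)^α ⇒ α = ln(V₂/V₁) / ln(z₂/z₁)
α = ln(22.6/17.8) / ln(40.0/9.07) = ln(1.2697) / ln(4.4101)
  = 0.23875 / 1.48391 = 0.16089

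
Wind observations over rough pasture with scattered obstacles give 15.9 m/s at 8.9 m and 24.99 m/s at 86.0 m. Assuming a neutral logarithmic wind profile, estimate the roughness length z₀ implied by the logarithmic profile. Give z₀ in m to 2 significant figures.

z₀ ≈ 0.17 m

Log law: V(z) ∝ ln(z/z₀). With r = V₁/V₂ = 15.9/24.99 = 0.63625,
r · ln(z₂/z₀) = ln(z₁/z₀) ⇒ ln z₀ = (ln z₁ − r·ln z₂)/(1 − r)
ln z₀ = (2.18605 − 0.63625×4.45435) / 0.36375 = -1.7816
z₀ = exp(-1.7816) = 0.1684 m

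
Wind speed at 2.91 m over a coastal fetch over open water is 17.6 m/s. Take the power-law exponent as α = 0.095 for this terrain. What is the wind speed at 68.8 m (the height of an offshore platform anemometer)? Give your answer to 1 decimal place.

23.8 m/s

Power-law profile: V₂ = V₁ · (z₂/z₁)^α
V₂ = 17.6 × (68.8/2.91)^0.095 = 17.6 × (23.6426)^0.095
    = 17.6 × 1.3505 = 23.7692 m/s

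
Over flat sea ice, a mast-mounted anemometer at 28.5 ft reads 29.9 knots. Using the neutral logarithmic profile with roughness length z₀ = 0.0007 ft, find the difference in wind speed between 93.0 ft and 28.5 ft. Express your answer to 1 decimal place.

3.3 knots

Log law: V₂ = V₁ · ln(z₂/z₀)/ln(z₁/z₀) = 29.9 × 11.7970/10.6143 = 33.2316 knots
ΔV = 33.2316 − 29.9 = 3.3316 knots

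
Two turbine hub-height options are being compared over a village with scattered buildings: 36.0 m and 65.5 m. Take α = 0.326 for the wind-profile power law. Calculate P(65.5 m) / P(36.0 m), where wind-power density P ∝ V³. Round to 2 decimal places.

Speed ratio: V_B/V_A = (z_B/z_A)^α = (65.5/36.0)^0.326 = (1.8194)^0.326 = 1.21546
Power-density ratio: P_B/P_A = (V_B/V_A)³ = (1.21546)³ = 1.79564

1.80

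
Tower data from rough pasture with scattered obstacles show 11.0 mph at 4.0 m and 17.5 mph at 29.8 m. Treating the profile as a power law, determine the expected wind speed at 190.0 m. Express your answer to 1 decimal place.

26.9 mph

First find α: α = ln(V₂/V₁)/ln(z₂/z₁) = ln(17.5/11.0)/ln(29.8/4.0) = 0.46431/2.00821 = 0.2312
Extrapolate from 29.8 m to 190.0 m: V₃ = 17.5 × (190.0/29.8)^0.2312 = 17.5 × 1.5347 = 26.8565 mph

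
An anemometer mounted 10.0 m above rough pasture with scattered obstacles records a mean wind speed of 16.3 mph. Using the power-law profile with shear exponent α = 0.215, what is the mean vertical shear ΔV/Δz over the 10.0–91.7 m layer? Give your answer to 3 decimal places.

Power law: V₂ = V₁ · (z₂/z₁)^α = 16.3 × (9.1700)^0.215 = 26.2480 mph
ΔV/Δz = (26.2480 − 16.3)/(91.7 − 10.0) = 9.9480/81.7000 = 0.12176 mph/m

0.122 mph/m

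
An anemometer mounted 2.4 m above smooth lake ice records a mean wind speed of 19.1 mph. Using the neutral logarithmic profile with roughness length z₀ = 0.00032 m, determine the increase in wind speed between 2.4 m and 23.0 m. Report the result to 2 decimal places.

Log law: V₂ = V₁ · ln(z₂/z₀)/ln(z₁/z₀) = 19.1 × 11.1827/8.9227 = 23.9379 mph
ΔV = 23.9379 − 19.1 = 4.8379 mph

4.84 mph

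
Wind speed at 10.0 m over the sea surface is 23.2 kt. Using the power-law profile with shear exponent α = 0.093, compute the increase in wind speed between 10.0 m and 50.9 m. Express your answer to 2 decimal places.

Power law: V₂ = V₁ · (z₂/z₁)^α = 23.2 × (5.0900)^0.093 = 26.9906 kt
ΔV = 26.9906 − 23.2 = 3.7906 kt

3.79 kt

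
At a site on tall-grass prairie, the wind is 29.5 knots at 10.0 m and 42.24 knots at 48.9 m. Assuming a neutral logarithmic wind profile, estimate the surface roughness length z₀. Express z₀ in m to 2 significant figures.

Log law: V(z) ∝ ln(z/z₀). With r = V₁/V₂ = 29.5/42.24 = 0.69839,
r · ln(z₂/z₀) = ln(z₁/z₀) ⇒ ln z₀ = (ln z₁ − r·ln z₂)/(1 − r)
ln z₀ = (2.30259 − 0.69839×3.88978) / 0.30161 = -1.3726
z₀ = exp(-1.3726) = 0.2534 m

z₀ ≈ 0.25 m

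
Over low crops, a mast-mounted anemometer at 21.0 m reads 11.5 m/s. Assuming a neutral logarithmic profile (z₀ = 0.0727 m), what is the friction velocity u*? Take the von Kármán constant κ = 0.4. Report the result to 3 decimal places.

Log law: V(z) = (u*/κ) · ln(z/z₀) ⇒ u* = κ · V / ln(z/z₀)
u* = 0.4 × 11.5 / ln(21.0/0.0727) = 0.4 × 11.5 / 5.6659
   = 4.6000 / 5.6659 = 0.8119 m/s

u* ≈ 0.812 m/s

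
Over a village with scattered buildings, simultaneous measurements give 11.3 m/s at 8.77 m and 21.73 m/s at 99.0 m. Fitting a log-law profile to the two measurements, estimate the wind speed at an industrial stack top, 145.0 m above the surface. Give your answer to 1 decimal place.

Log law: V ∝ ln(z/z₀). From the pair, with r = V₁/V₂ = 0.52002,
ln z₀ = (ln z₁ − r·ln z₂)/(1 − r) = (2.1713 − 0.52002×4.5951)/0.47998 = -0.4546 → z₀ = 0.6347 m
V₃ = V₁ · ln(z₃/z₀)/ln(z₁/z₀) = 11.3 × 5.4314/2.6260 = 23.3722 m/s

23.4 m/s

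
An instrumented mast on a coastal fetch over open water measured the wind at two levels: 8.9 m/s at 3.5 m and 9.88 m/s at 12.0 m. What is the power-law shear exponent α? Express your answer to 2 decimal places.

α ≈ 0.08

Power law: V₂/V₁ = (z₂/z₁)^α ⇒ α = ln(V₂/V₁) / ln(z₂/z₁)
α = ln(9.88/8.9) / ln(12.0/3.5) = ln(1.1101) / ln(3.4286)
  = 0.10446 / 1.23214 = 0.08478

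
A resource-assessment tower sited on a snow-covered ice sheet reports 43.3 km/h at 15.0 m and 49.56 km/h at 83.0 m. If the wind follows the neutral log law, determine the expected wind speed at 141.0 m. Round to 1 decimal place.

Log law: V ∝ ln(z/z₀). From the pair, with r = V₁/V₂ = 0.87369,
ln z₀ = (ln z₁ − r·ln z₂)/(1 − r) = (2.7081 − 0.87369×4.4188)/0.12631 = -9.1254 → z₀ = 0.0001089 m
V₃ = V₁ · ln(z₃/z₀)/ln(z₁/z₀) = 43.3 × 14.0741/11.8334 = 51.4990 km/h

51.5 km/h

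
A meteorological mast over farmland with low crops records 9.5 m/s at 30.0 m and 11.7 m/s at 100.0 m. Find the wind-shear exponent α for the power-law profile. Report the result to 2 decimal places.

Power law: V₂/V₁ = (z₂/z₁)^α ⇒ α = ln(V₂/V₁) / ln(z₂/z₁)
α = ln(11.7/9.5) / ln(100.0/30.0) = ln(1.2316) / ln(3.3333)
  = 0.20830 / 1.20397 = 0.17301

α ≈ 0.17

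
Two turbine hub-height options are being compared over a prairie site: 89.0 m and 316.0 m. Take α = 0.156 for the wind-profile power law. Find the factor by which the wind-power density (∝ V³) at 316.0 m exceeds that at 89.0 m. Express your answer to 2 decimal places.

Speed ratio: V_B/V_A = (z_B/z_A)^α = (316.0/89.0)^0.156 = (3.5506)^0.156 = 1.21856
Power-density ratio: P_B/P_A = (V_B/V_A)³ = (1.21856)³ = 1.80942

1.81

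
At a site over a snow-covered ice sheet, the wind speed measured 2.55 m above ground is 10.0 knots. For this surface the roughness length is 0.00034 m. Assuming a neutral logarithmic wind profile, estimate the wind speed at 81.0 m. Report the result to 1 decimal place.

Log law: V(z) ∝ ln(z/z₀), so V₂/V₁ = ln(z₂/z₀) / ln(z₁/z₀).
ln(81.0/0.00034) = 12.3810, ln(2.55/0.00034) = 8.9227
V₂ = 10.0 × 12.3810/8.9227 = 10.0 × 1.3876 = 13.8759 knots

13.9 knots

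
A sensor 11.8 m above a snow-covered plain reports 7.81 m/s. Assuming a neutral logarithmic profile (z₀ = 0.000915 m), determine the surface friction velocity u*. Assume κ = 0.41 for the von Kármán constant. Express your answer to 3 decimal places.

Log law: V(z) = (u*/κ) · ln(z/z₀) ⇒ u* = κ · V / ln(z/z₀)
u* = 0.41 × 7.81 / ln(11.8/0.000915) = 0.41 × 7.81 / 9.4647
   = 3.2021 / 9.4647 = 0.3383 m/s

u* ≈ 0.338 m/s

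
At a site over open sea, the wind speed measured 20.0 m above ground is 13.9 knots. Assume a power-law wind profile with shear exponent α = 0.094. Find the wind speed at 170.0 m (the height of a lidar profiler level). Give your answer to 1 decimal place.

Power-law profile: V₂ = V₁ · (z₂/z₁)^α
V₂ = 13.9 × (170.0/20.0)^0.094 = 13.9 × (8.5000)^0.094
    = 13.9 × 1.2228 = 16.9973 knots

17.0 knots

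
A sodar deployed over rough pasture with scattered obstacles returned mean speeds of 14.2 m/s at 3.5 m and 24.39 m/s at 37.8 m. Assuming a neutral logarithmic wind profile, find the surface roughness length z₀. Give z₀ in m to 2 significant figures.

Log law: V(z) ∝ ln(z/z₀). With r = V₁/V₂ = 14.2/24.39 = 0.58221,
r · ln(z₂/z₀) = ln(z₁/z₀) ⇒ ln z₀ = (ln z₁ − r·ln z₂)/(1 − r)
ln z₀ = (1.25276 − 0.58221×3.63231) / 0.41779 = -2.0632
z₀ = exp(-2.0632) = 0.1270 m

z₀ ≈ 0.13 m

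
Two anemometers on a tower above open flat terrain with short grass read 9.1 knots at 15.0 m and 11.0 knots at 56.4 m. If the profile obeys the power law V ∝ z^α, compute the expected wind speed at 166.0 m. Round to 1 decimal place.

12.8 knots

First find α: α = ln(V₂/V₁)/ln(z₂/z₁) = ln(11.0/9.1)/ln(56.4/15.0) = 0.18962/1.32442 = 0.1432
Extrapolate from 56.4 m to 166.0 m: V₃ = 11.0 × (166.0/56.4)^0.1432 = 11.0 × 1.1671 = 12.8386 knots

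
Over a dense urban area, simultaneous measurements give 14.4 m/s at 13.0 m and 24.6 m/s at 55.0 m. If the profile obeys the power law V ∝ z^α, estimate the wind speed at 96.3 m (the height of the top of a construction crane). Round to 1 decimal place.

First find α: α = ln(V₂/V₁)/ln(z₂/z₁) = ln(24.6/14.4)/ln(55.0/13.0) = 0.53552/1.44238 = 0.3713
Extrapolate from 55.0 m to 96.3 m: V₃ = 24.6 × (96.3/55.0)^0.3713 = 24.6 × 1.2312 = 30.2867 m/s

30.3 m/s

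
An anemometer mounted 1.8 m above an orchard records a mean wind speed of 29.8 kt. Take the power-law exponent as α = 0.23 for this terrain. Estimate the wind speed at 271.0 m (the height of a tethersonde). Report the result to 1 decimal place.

Power-law profile: V₂ = V₁ · (z₂/z₁)^α
V₂ = 29.8 × (271.0/1.8)^0.23 = 29.8 × (150.5556)^0.23
    = 29.8 × 3.1686 = 94.4249 kt

94.4 kt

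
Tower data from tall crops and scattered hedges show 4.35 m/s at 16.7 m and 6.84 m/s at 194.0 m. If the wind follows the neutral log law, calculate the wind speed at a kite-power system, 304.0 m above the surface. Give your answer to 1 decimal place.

7.3 m/s

Log law: V ∝ ln(z/z₀). From the pair, with r = V₁/V₂ = 0.63596,
ln z₀ = (ln z₁ − r·ln z₂)/(1 − r) = (2.8154 − 0.63596×5.2679)/0.36404 = -1.4690 → z₀ = 0.2302 m
V₃ = V₁ · ln(z₃/z₀)/ln(z₁/z₀) = 4.35 × 7.1860/4.2844 = 7.2960 m/s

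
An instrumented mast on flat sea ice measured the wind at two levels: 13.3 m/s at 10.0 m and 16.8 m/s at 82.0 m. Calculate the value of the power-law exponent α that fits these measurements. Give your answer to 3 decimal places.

α ≈ 0.111

Power law: V₂/V₁ = (z₂/z₁)^α ⇒ α = ln(V₂/V₁) / ln(z₂/z₁)
α = ln(16.8/13.3) / ln(82.0/10.0) = ln(1.2632) / ln(8.2000)
  = 0.23361 / 2.10413 = 0.11103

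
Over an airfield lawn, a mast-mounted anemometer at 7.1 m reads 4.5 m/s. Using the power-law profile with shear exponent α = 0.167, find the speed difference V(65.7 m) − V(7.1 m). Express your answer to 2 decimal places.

Power law: V₂ = V₁ · (z₂/z₁)^α = 4.5 × (9.2535)^0.167 = 6.5251 m/s
ΔV = 6.5251 − 4.5 = 2.0251 m/s

2.03 m/s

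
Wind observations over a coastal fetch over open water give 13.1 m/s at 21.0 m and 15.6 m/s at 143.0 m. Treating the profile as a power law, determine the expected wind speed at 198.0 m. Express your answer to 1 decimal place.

First find α: α = ln(V₂/V₁)/ln(z₂/z₁) = ln(15.6/13.1)/ln(143.0/21.0) = 0.17466/1.91832 = 0.0910
Extrapolate from 143.0 m to 198.0 m: V₃ = 15.6 × (198.0/143.0)^0.0910 = 15.6 × 1.0301 = 16.0691 m/s

16.1 m/s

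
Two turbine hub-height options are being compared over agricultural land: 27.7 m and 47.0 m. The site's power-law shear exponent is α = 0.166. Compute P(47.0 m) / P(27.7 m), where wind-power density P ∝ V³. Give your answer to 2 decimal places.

1.30

Speed ratio: V_B/V_A = (z_B/z_A)^α = (47.0/27.7)^0.166 = (1.6968)^0.166 = 1.09173
Power-density ratio: P_B/P_A = (V_B/V_A)³ = (1.09173)³ = 1.30122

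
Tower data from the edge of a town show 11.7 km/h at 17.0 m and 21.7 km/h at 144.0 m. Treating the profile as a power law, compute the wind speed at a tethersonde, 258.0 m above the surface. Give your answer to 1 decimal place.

First find α: α = ln(V₂/V₁)/ln(z₂/z₁) = ln(21.7/11.7)/ln(144.0/17.0) = 0.61772/2.13660 = 0.2891
Extrapolate from 144.0 m to 258.0 m: V₃ = 21.7 × (258.0/144.0)^0.2891 = 21.7 × 1.1836 = 25.6850 km/h

25.7 km/h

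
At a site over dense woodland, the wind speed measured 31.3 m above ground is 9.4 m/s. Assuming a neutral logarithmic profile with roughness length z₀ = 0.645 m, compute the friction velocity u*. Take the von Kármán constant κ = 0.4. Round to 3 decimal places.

u* ≈ 0.969 m/s

Log law: V(z) = (u*/κ) · ln(z/z₀) ⇒ u* = κ · V / ln(z/z₀)
u* = 0.4 × 9.4 / ln(31.3/0.645) = 0.4 × 9.4 / 3.8821
   = 3.7600 / 3.8821 = 0.9685 m/s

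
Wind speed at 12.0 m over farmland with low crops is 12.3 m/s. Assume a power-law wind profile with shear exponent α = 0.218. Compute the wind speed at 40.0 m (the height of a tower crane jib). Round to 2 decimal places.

15.99 m/s

Power-law profile: V₂ = V₁ · (z₂/z₁)^α
V₂ = 12.3 × (40.0/12.0)^0.218 = 12.3 × (3.3333)^0.218
    = 12.3 × 1.3001 = 15.9916 m/s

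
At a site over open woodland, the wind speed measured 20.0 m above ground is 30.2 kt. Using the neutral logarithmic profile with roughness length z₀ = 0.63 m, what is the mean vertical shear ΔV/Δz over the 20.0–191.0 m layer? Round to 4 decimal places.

0.1153 kt/m

Log law: V₂ = V₁ · ln(z₂/z₀)/ln(z₁/z₀) = 30.2 × 5.7143/3.4578 = 49.9085 kt
ΔV/Δz = (49.9085 − 30.2)/(191.0 − 20.0) = 19.7085/171.0000 = 0.11525 kt/m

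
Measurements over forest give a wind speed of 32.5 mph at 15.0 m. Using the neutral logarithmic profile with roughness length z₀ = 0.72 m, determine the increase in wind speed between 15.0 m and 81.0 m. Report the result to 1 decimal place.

18.0 mph

Log law: V₂ = V₁ · ln(z₂/z₀)/ln(z₁/z₀) = 32.5 × 4.7230/3.0366 = 50.5494 mph
ΔV = 50.5494 − 32.5 = 18.0494 mph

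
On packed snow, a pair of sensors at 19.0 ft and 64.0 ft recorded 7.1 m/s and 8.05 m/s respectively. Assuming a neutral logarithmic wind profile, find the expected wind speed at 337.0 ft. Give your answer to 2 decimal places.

Log law: V ∝ ln(z/z₀). From the pair, with r = V₁/V₂ = 0.88199,
ln z₀ = (ln z₁ − r·ln z₂)/(1 − r) = (2.9444 − 0.88199×4.1589)/0.11801 = -6.1319 → z₀ = 0.002172 ft
V₃ = V₁ · ln(z₃/z₀)/ln(z₁/z₀) = 7.1 × 11.9520/9.0764 = 9.3495 m/s

9.35 m/s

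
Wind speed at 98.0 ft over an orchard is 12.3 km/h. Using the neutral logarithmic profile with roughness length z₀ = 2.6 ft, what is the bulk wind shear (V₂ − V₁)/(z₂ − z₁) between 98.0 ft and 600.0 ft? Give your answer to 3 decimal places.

Log law: V₂ = V₁ · ln(z₂/z₀)/ln(z₁/z₀) = 12.3 × 5.4414/3.6295 = 18.4406 km/h
ΔV/Δz = (18.4406 − 12.3)/(600.0 − 98.0) = 6.1406/502.0000 = 0.01223 km/h/ft

0.012 km/h/ft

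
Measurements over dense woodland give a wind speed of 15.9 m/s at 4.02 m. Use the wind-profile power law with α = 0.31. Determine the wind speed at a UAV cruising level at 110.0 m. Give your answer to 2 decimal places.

44.35 m/s

Power-law profile: V₂ = V₁ · (z₂/z₁)^α
V₂ = 15.9 × (110.0/4.02)^0.31 = 15.9 × (27.3632)^0.31
    = 15.9 × 2.7895 = 44.3526 m/s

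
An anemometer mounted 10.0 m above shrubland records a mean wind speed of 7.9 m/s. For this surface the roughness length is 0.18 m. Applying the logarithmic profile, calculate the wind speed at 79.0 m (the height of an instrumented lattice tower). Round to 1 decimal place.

Log law: V(z) ∝ ln(z/z₀), so V₂/V₁ = ln(z₂/z₀) / ln(z₁/z₀).
ln(79.0/0.18) = 6.0842, ln(10.0/0.18) = 4.0174
V₂ = 7.9 × 6.0842/4.0174 = 7.9 × 1.5145 = 11.9644 m/s

12.0 m/s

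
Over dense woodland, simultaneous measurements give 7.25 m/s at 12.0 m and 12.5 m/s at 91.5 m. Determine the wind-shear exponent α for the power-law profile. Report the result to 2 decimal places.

Power law: V₂/V₁ = (z₂/z₁)^α ⇒ α = ln(V₂/V₁) / ln(z₂/z₁)
α = ln(12.5/7.25) / ln(91.5/12.0) = ln(1.7241) / ln(7.6250)
  = 0.54473 / 2.03143 = 0.26815

α ≈ 0.27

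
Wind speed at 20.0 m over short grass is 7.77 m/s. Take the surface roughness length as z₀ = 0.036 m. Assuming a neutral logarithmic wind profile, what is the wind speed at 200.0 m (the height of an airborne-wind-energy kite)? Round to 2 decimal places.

10.60 m/s

Log law: V(z) ∝ ln(z/z₀), so V₂/V₁ = ln(z₂/z₀) / ln(z₁/z₀).
ln(200.0/0.036) = 8.6226, ln(20.0/0.036) = 6.3200
V₂ = 7.77 × 8.6226/6.3200 = 7.77 × 1.3643 = 10.6009 m/s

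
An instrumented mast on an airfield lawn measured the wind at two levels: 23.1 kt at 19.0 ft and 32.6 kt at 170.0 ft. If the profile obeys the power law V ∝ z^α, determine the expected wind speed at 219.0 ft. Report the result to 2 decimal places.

First find α: α = ln(V₂/V₁)/ln(z₂/z₁) = ln(32.6/23.1)/ln(170.0/19.0) = 0.34448/2.19136 = 0.1572
Extrapolate from 170.0 ft to 219.0 ft: V₃ = 32.6 × (219.0/170.0)^0.1572 = 32.6 × 1.0406 = 33.9241 kt

33.92 kt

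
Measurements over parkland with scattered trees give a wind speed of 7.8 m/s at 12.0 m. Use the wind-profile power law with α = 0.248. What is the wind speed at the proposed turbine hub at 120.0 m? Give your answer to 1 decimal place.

13.8 m/s

Power-law profile: V₂ = V₁ · (z₂/z₁)^α
V₂ = 7.8 × (120.0/12.0)^0.248 = 7.8 × (10.0000)^0.248
    = 7.8 × 1.7701 = 13.8068 m/s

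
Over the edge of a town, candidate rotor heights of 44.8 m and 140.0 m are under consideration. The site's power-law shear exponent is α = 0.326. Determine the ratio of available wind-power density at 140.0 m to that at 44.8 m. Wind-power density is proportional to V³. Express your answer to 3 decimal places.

3.048

Speed ratio: V_B/V_A = (z_B/z_A)^α = (140.0/44.8)^0.326 = (3.1250)^0.326 = 1.44984
Power-density ratio: P_B/P_A = (V_B/V_A)³ = (1.44984)³ = 3.04764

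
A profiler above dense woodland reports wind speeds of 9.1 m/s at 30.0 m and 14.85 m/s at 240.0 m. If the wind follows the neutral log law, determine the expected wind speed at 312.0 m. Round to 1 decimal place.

Log law: V ∝ ln(z/z₀). From the pair, with r = V₁/V₂ = 0.61279,
ln z₀ = (ln z₁ − r·ln z₂)/(1 − r) = (3.4012 − 0.61279×5.4806)/0.38721 = 0.1103 → z₀ = 1.117 m
V₃ = V₁ · ln(z₃/z₀)/ln(z₁/z₀) = 9.1 × 5.6327/3.2909 = 15.5755 m/s

15.6 m/s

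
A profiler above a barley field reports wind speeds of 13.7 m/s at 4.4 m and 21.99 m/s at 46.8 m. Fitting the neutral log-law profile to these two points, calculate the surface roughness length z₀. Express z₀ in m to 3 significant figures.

Log law: V(z) ∝ ln(z/z₀). With r = V₁/V₂ = 13.7/21.99 = 0.62301,
r · ln(z₂/z₀) = ln(z₁/z₀) ⇒ ln z₀ = (ln z₁ − r·ln z₂)/(1 − r)
ln z₀ = (1.48160 − 0.62301×3.84588) / 0.37699 = -2.4256
z₀ = exp(-2.4256) = 0.08843 m

z₀ ≈ 0.0884 m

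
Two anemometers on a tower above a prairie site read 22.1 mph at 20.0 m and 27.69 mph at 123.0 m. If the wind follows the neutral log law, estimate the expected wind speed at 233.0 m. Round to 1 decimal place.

29.7 mph

Log law: V ∝ ln(z/z₀). From the pair, with r = V₁/V₂ = 0.79812,
ln z₀ = (ln z₁ − r·ln z₂)/(1 − r) = (2.9957 − 0.79812×4.8122)/0.20188 = -4.1856 → z₀ = 0.01521 m
V₃ = V₁ · ln(z₃/z₀)/ln(z₁/z₀) = 22.1 × 9.6366/7.1813 = 29.6560 mph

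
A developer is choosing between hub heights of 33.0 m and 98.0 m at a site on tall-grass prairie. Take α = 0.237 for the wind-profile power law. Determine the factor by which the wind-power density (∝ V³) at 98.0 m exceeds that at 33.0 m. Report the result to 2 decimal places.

2.17

Speed ratio: V_B/V_A = (z_B/z_A)^α = (98.0/33.0)^0.237 = (2.9697)^0.237 = 1.29429
Power-density ratio: P_B/P_A = (V_B/V_A)³ = (1.29429)³ = 2.16819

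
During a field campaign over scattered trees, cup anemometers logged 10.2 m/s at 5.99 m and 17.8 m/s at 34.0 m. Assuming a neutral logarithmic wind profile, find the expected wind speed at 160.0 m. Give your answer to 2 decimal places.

Log law: V ∝ ln(z/z₀). From the pair, with r = V₁/V₂ = 0.57303,
ln z₀ = (ln z₁ − r·ln z₂)/(1 − r) = (1.7901 − 0.57303×3.5264)/0.42697 = -0.5402 → z₀ = 0.5827 m
V₃ = V₁ · ln(z₃/z₀)/ln(z₁/z₀) = 10.2 × 5.6153/2.3303 = 24.5795 m/s

24.58 m/s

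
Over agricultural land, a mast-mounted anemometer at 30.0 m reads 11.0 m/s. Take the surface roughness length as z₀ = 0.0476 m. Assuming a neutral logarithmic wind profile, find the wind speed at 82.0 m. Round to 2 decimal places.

Log law: V(z) ∝ ln(z/z₀), so V₂/V₁ = ln(z₂/z₀) / ln(z₁/z₀).
ln(82.0/0.0476) = 7.4516, ln(30.0/0.0476) = 6.4461
V₂ = 11.0 × 7.4516/6.4461 = 11.0 × 1.1560 = 12.7159 m/s

12.72 m/s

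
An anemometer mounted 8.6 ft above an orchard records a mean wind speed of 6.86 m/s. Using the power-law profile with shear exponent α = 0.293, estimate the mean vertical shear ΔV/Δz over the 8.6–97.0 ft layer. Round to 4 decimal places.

Power law: V₂ = V₁ · (z₂/z₁)^α = 6.86 × (11.2791)^0.293 = 13.9521 m/s
ΔV/Δz = (13.9521 − 6.86)/(97.0 − 8.6) = 7.0921/88.4000 = 0.08023 m/s/ft

0.0802 m/s/ft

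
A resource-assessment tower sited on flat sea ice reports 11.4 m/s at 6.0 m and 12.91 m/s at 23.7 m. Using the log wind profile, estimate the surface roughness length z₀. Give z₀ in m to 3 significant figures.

z₀ ≈ 0.000188 m

Log law: V(z) ∝ ln(z/z₀). With r = V₁/V₂ = 11.4/12.91 = 0.88304,
r · ln(z₂/z₀) = ln(z₁/z₀) ⇒ ln z₀ = (ln z₁ − r·ln z₂)/(1 − r)
ln z₀ = (1.79176 − 0.88304×3.16548) / 0.11696 = -8.5793
z₀ = exp(-8.5793) = 0.0001879 m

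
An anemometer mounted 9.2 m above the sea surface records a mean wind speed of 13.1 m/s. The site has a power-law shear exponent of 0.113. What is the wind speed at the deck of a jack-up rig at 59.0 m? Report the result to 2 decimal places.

16.16 m/s

Power-law profile: V₂ = V₁ · (z₂/z₁)^α
V₂ = 13.1 × (59.0/9.2)^0.113 = 13.1 × (6.4130)^0.113
    = 13.1 × 1.2337 = 16.1610 m/s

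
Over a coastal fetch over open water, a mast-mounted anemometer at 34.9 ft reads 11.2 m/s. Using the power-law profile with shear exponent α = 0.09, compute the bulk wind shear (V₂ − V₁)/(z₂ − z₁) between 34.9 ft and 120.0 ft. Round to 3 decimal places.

Power law: V₂ = V₁ · (z₂/z₁)^α = 11.2 × (3.4384)^0.09 = 12.5167 m/s
ΔV/Δz = (12.5167 − 11.2)/(120.0 − 34.9) = 1.3167/85.1000 = 0.01547 m/s/ft

0.015 m/s/ft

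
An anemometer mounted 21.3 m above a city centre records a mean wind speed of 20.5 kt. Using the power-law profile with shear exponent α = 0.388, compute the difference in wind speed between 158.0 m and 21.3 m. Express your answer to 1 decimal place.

Power law: V₂ = V₁ · (z₂/z₁)^α = 20.5 × (7.4178)^0.388 = 44.6089 kt
ΔV = 44.6089 − 20.5 = 24.1089 kt

24.1 kt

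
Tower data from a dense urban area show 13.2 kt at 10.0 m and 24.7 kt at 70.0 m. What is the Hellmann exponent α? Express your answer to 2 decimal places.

α ≈ 0.32

Power law: V₂/V₁ = (z₂/z₁)^α ⇒ α = ln(V₂/V₁) / ln(z₂/z₁)
α = ln(24.7/13.2) / ln(70.0/10.0) = ln(1.8712) / ln(7.0000)
  = 0.62659 / 1.94591 = 0.32200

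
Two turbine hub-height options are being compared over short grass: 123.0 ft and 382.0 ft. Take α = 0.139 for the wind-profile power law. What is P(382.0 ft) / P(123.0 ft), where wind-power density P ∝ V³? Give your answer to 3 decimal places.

Speed ratio: V_B/V_A = (z_B/z_A)^α = (382.0/123.0)^0.139 = (3.1057)^0.139 = 1.17060
Power-density ratio: P_B/P_A = (V_B/V_A)³ = (1.17060)³ = 1.60409

1.604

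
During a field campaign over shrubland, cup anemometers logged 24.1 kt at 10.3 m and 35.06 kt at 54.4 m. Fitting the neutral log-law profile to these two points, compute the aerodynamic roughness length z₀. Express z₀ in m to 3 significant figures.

Log law: V(z) ∝ ln(z/z₀). With r = V₁/V₂ = 24.1/35.06 = 0.68739,
r · ln(z₂/z₀) = ln(z₁/z₀) ⇒ ln z₀ = (ln z₁ − r·ln z₂)/(1 − r)
ln z₀ = (2.33214 − 0.68739×3.99636) / 0.31261 = -1.3273
z₀ = exp(-1.3273) = 0.2652 m

z₀ ≈ 0.265 m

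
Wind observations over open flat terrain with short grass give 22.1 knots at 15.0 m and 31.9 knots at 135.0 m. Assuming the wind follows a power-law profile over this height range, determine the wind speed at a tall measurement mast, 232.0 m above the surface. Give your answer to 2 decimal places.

34.92 knots

First find α: α = ln(V₂/V₁)/ln(z₂/z₁) = ln(31.9/22.1)/ln(135.0/15.0) = 0.36703/2.19722 = 0.1670
Extrapolate from 135.0 m to 232.0 m: V₃ = 31.9 × (232.0/135.0)^0.1670 = 31.9 × 1.0947 = 34.9198 knots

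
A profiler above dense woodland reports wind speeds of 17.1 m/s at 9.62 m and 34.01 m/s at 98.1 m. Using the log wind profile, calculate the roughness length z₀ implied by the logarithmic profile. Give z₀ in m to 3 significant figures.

z₀ ≈ 0.919 m

Log law: V(z) ∝ ln(z/z₀). With r = V₁/V₂ = 17.1/34.01 = 0.50279,
r · ln(z₂/z₀) = ln(z₁/z₀) ⇒ ln z₀ = (ln z₁ − r·ln z₂)/(1 − r)
ln z₀ = (2.26384 − 0.50279×4.58599) / 0.49721 = -0.0844
z₀ = exp(-0.0844) = 0.9191 m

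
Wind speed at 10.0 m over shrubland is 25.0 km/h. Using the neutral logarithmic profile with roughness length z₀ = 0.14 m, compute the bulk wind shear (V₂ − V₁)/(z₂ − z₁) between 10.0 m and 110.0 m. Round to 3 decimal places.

0.140 km/h/m

Log law: V₂ = V₁ · ln(z₂/z₀)/ln(z₁/z₀) = 25.0 × 6.6666/4.2687 = 39.0435 km/h
ΔV/Δz = (39.0435 − 25.0)/(110.0 − 10.0) = 14.0435/100.0000 = 0.14043 km/h/m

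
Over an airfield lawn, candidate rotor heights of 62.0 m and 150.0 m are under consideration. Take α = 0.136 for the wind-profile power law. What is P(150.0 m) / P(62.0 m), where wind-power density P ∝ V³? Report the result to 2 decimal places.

Speed ratio: V_B/V_A = (z_B/z_A)^α = (150.0/62.0)^0.136 = (2.4194)^0.136 = 1.12767
Power-density ratio: P_B/P_A = (V_B/V_A)³ = (1.12767)³ = 1.43400

1.43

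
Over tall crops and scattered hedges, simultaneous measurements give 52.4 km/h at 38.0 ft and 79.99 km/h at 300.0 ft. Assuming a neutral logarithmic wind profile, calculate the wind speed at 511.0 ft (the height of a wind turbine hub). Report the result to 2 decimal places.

Log law: V ∝ ln(z/z₀). From the pair, with r = V₁/V₂ = 0.65508,
ln z₀ = (ln z₁ − r·ln z₂)/(1 − r) = (3.6376 − 0.65508×5.7038)/0.34492 = -0.2866 → z₀ = 0.7508 ft
V₃ = V₁ · ln(z₃/z₀)/ln(z₁/z₀) = 52.4 × 6.5230/3.9242 = 87.1017 km/h

87.10 km/h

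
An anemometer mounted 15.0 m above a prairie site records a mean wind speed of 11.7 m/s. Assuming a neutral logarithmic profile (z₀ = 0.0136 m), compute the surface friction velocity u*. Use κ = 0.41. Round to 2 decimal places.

u* ≈ 0.68 m/s

Log law: V(z) = (u*/κ) · ln(z/z₀) ⇒ u* = κ · V / ln(z/z₀)
u* = 0.41 × 11.7 / ln(15.0/0.0136) = 0.41 × 11.7 / 7.0057
   = 4.7970 / 7.0057 = 0.6847 m/s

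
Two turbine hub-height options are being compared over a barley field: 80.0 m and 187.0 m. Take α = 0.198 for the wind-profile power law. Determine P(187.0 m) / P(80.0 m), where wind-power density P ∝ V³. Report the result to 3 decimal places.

1.656

Speed ratio: V_B/V_A = (z_B/z_A)^α = (187.0/80.0)^0.198 = (2.3375)^0.198 = 1.18308
Power-density ratio: P_B/P_A = (V_B/V_A)³ = (1.18308)³ = 1.65592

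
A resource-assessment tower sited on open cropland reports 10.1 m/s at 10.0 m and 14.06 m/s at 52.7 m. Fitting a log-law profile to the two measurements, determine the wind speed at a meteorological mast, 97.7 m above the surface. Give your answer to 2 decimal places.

Log law: V ∝ ln(z/z₀). From the pair, with r = V₁/V₂ = 0.71835,
ln z₀ = (ln z₁ − r·ln z₂)/(1 − r) = (2.3026 − 0.71835×3.9646)/0.28165 = -1.9364 → z₀ = 0.1442 m
V₃ = V₁ · ln(z₃/z₀)/ln(z₁/z₀) = 10.1 × 6.5183/4.2390 = 15.5308 m/s

15.53 m/s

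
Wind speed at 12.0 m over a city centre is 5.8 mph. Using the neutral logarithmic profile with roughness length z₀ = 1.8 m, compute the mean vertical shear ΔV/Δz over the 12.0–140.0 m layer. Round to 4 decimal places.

0.0587 mph/m

Log law: V₂ = V₁ · ln(z₂/z₀)/ln(z₁/z₀) = 5.8 × 4.3539/1.8971 = 13.3109 mph
ΔV/Δz = (13.3109 − 5.8)/(140.0 − 12.0) = 7.5109/128.0000 = 0.05868 mph/m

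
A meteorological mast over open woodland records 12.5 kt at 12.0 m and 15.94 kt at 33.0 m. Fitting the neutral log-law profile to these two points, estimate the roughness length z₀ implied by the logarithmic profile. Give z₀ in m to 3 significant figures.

z₀ ≈ 0.304 m

Log law: V(z) ∝ ln(z/z₀). With r = V₁/V₂ = 12.5/15.94 = 0.78419,
r · ln(z₂/z₀) = ln(z₁/z₀) ⇒ ln z₀ = (ln z₁ − r·ln z₂)/(1 − r)
ln z₀ = (2.48491 − 0.78419×3.49651) / 0.21581 = -1.1910
z₀ = exp(-1.1910) = 0.3039 m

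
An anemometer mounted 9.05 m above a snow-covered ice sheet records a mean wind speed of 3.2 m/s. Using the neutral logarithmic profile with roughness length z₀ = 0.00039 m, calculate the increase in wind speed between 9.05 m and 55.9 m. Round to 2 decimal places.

0.58 m/s

Log law: V₂ = V₁ · ln(z₂/z₀)/ln(z₁/z₀) = 3.2 × 11.8729/10.0521 = 3.7796 m/s
ΔV = 3.7796 − 3.2 = 0.5796 m/s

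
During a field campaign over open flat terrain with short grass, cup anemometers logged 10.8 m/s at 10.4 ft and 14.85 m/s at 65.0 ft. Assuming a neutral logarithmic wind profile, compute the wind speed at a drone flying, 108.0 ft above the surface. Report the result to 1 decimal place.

16.0 m/s

Log law: V ∝ ln(z/z₀). From the pair, with r = V₁/V₂ = 0.72727,
ln z₀ = (ln z₁ − r·ln z₂)/(1 − r) = (2.3418 − 0.72727×4.1744)/0.27273 = -2.5451 → z₀ = 0.07847 ft
V₃ = V₁ · ln(z₃/z₀)/ln(z₁/z₀) = 10.8 × 7.2272/4.8869 = 15.9721 m/s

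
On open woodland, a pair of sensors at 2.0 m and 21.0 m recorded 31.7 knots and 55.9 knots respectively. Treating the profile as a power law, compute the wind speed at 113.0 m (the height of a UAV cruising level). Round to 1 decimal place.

First find α: α = ln(V₂/V₁)/ln(z₂/z₁) = ln(55.9/31.7)/ln(21.0/2.0) = 0.56725/2.35138 = 0.2412
Extrapolate from 21.0 m to 113.0 m: V₃ = 55.9 × (113.0/21.0)^0.2412 = 55.9 × 1.5008 = 83.8928 knots

83.9 knots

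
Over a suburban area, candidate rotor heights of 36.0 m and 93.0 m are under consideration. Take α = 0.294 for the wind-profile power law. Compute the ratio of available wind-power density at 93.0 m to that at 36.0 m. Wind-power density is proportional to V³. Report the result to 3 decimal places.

Speed ratio: V_B/V_A = (z_B/z_A)^α = (93.0/36.0)^0.294 = (2.5833)^0.294 = 1.32185
Power-density ratio: P_B/P_A = (V_B/V_A)³ = (1.32185)³ = 2.30963

2.310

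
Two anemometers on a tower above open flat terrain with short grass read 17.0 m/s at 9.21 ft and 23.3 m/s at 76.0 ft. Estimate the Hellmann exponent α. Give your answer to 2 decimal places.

Power law: V₂/V₁ = (z₂/z₁)^α ⇒ α = ln(V₂/V₁) / ln(z₂/z₁)
α = ln(23.3/17.0) / ln(76.0/9.21) = ln(1.3706) / ln(8.2519)
  = 0.31524 / 2.11044 = 0.14937

α ≈ 0.15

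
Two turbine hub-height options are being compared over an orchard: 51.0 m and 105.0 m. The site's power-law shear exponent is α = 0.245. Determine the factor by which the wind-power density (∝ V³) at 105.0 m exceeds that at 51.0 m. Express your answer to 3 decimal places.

Speed ratio: V_B/V_A = (z_B/z_A)^α = (105.0/51.0)^0.245 = (2.0588)^0.245 = 1.19354
Power-density ratio: P_B/P_A = (V_B/V_A)³ = (1.19354)³ = 1.70024

1.700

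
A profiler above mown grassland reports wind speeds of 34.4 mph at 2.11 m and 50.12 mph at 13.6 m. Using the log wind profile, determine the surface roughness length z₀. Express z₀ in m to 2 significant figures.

Log law: V(z) ∝ ln(z/z₀). With r = V₁/V₂ = 34.4/50.12 = 0.68635,
r · ln(z₂/z₀) = ln(z₁/z₀) ⇒ ln z₀ = (ln z₁ − r·ln z₂)/(1 − r)
ln z₀ = (0.74669 − 0.68635×2.61007) / 0.31365 = -3.3309
z₀ = exp(-3.3309) = 0.03576 m

z₀ ≈ 0.036 m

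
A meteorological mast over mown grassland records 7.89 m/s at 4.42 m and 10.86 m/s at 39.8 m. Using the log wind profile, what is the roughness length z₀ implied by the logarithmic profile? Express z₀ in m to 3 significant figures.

Log law: V(z) ∝ ln(z/z₀). With r = V₁/V₂ = 7.89/10.86 = 0.72652,
r · ln(z₂/z₀) = ln(z₁/z₀) ⇒ ln z₀ = (ln z₁ − r·ln z₂)/(1 − r)
ln z₀ = (1.48614 − 0.72652×3.68387) / 0.27348 = -4.3523
z₀ = exp(-4.3523) = 0.01288 m

z₀ ≈ 0.0129 m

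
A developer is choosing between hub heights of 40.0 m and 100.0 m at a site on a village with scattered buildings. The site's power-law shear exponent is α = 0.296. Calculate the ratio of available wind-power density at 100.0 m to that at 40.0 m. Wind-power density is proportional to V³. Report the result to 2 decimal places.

Speed ratio: V_B/V_A = (z_B/z_A)^α = (100.0/40.0)^0.296 = (2.5000)^0.296 = 1.31157
Power-density ratio: P_B/P_A = (V_B/V_A)³ = (1.31157)³ = 2.25616

2.26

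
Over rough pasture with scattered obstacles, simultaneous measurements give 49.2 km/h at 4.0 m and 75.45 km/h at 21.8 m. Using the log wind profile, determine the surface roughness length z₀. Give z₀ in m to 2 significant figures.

Log law: V(z) ∝ ln(z/z₀). With r = V₁/V₂ = 49.2/75.45 = 0.65209,
r · ln(z₂/z₀) = ln(z₁/z₀) ⇒ ln z₀ = (ln z₁ − r·ln z₂)/(1 − r)
ln z₀ = (1.38629 − 0.65209×3.08191) / 0.34791 = -1.7918
z₀ = exp(-1.7918) = 0.1667 m

z₀ ≈ 0.17 m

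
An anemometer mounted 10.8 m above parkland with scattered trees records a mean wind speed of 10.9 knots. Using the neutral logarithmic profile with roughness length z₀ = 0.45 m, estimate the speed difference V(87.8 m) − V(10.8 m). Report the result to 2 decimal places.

Log law: V₂ = V₁ · ln(z₂/z₀)/ln(z₁/z₀) = 10.9 × 5.2736/3.1781 = 18.0871 knots
ΔV = 18.0871 − 10.9 = 7.1871 knots

7.19 knots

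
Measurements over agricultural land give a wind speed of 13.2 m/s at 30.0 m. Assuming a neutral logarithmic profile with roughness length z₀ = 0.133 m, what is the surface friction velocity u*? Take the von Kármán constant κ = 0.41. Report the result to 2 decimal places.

Log law: V(z) = (u*/κ) · ln(z/z₀) ⇒ u* = κ · V / ln(z/z₀)
u* = 0.41 × 13.2 / ln(30.0/0.133) = 0.41 × 13.2 / 5.4186
   = 5.4120 / 5.4186 = 0.9988 m/s

u* ≈ 1.00 m/s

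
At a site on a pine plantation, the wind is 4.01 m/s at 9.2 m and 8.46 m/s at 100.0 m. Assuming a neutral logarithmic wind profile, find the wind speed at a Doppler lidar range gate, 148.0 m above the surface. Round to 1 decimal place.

Log law: V ∝ ln(z/z₀). From the pair, with r = V₁/V₂ = 0.47400,
ln z₀ = (ln z₁ − r·ln z₂)/(1 − r) = (2.2192 − 0.47400×4.6052)/0.52600 = 0.0692 → z₀ = 1.072 m
V₃ = V₁ · ln(z₃/z₀)/ln(z₁/z₀) = 4.01 × 4.9281/2.1501 = 9.1912 m/s

9.2 m/s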